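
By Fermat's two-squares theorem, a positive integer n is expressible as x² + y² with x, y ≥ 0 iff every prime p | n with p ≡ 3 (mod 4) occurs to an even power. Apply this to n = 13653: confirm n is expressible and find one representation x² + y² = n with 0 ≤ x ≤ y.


Step 1: Factor n = 13653 = 3^2 · 37 · 41.
Step 2: Check the mod-4 condition on each prime factor: 3 ≡ 3 (mod 4), exponent 2 (must be even); 37 ≡ 1 (mod 4), exponent 1; 41 ≡ 1 (mod 4), exponent 1.
All primes ≡ 3 (mod 4) appear to even exponent (or don't appear), so by the two-squares theorem n IS expressible as a sum of two squares.
Step 3: Build a representation. Group n = k² · m with k = 3 and m = 37 · 41 = 1517 (a product of primes ≡ 1 (mod 4)); a representation of m scales to one of n via (k·x)² + (k·y)² = k²(x² + y²). Each prime p ≡ 1 (mod 4) is itself a sum of two squares; find a² by testing p − a² for a perfect square:
  37: 37 − 1² = 36 = 6² ⇒ 37 = 1² + 6².
  41: 41 − 1² = 40, 41 − 2² = 37, 41 − 3² = 32, 41 − 4² = 25 = 5² ⇒ 41 = 4² + 5².
  Combine using the Brahmagupta–Fibonacci identity (a² + b²)(c² + d²) = (ac − bd)² + (ad + bc)² = (ac + bd)² + (ad − bc)²:
  37 · 41 = 1517: from (1² + 6²)(4² + 5²), take (1·4 − 6·5, 1·5 + 6·4) = (4 − 30, 5 + 24) = (-26, 29); dropping signs (only squares matter) gives (26, 29); check 26² + 29² = 676 + 841 = 1517 ✓.
  Scale by k = 3: (3·26, 3·29) = (78, 87).
Step 4: Order so x ≤ y and verify: 78² + 87² = 6084 + 7569 = 13653 = n. ✓

n = 13653 = 78² + 87² (one valid representation with x ≤ y).


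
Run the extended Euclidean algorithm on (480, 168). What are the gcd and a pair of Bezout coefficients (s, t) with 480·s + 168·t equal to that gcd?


Euclidean algorithm on (480, 168) — divide until remainder is 0:
  480 = 2 · 168 + 144
  168 = 1 · 144 + 24
  144 = 6 · 24 + 0
gcd(480, 168) = 24.
Track Bezout coefficients alongside the remainders: start with r₀ = 480 = a·1 + b·0 (s = 1, t = 0) and r₁ = 168 = a·0 + b·1 (s = 0, t = 1); each new remainder r_{k+1} = r_{k-1} − q_k·r_k inherits s_{k+1} = s_{k-1} − q_k·s_k, t_{k+1} = t_{k-1} − q_k·t_k, so r_k = a·s_k + b·t_k at every step:
  q = 2: r = 144, s = 1 − 2·0 = 1, t = 0 − 2·1 = -2  (check: 480·1 + 168·(-2) = 144)
  q = 1: r = 24, s = 0 − 1·1 = -1, t = 1 − 1·(-2) = 3  (check: 480·(-1) + 168·3 = 24)
The row with r = 24 (the gcd) gives the Bezout coefficients s = -1, t = 3.
Result: 480 · (-1) + 168 · (3) = 24.

gcd(480, 168) = 24; s = -1, t = 3 (check: 480·(-1) + 168·3 = 24).


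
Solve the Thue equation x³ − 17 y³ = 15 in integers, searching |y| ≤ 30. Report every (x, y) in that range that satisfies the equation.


The equation is x³ - 17y³ = 15. For fixed y, x³ = 17·y³ + 15, so a solution requires the RHS to be a perfect cube.
Strategy: iterate y from -30 to 30, compute RHS = 17·y³ + 15, and check whether it is a (positive or negative) perfect cube.
Check small values of y:
  y = 0: RHS = 15 is not a perfect cube.
  y = 1: RHS = 32 is not a perfect cube.
  y = -1: RHS = -2 is not a perfect cube.
  y = 2: RHS = 151 is not a perfect cube.
  y = -2: RHS = -121 is not a perfect cube.
  y = 3: RHS = 474 is not a perfect cube.
  y = -3: RHS = -444 is not a perfect cube.
Continuing the search up to |y| = 30 finds no solutions either.
No (x, y) in the scanned range satisfies the equation.

No integer solutions with |y| ≤ 30.


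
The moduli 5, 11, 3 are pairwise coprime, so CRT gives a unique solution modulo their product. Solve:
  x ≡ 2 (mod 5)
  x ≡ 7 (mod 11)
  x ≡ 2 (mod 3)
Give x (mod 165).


Moduli 5, 11, 3 are pairwise coprime; by CRT there is a unique solution modulo M = 5 · 11 · 3 = 165.
Solve pairwise, accumulating the modulus:
  Start with x ≡ 2 (mod 5).
  Combine with x ≡ 7 (mod 11): since gcd(5, 11) = 1, we get a unique residue mod 55.
    Write x = 2 + 5·t and substitute into x ≡ 7 (mod 11): 5·t ≡ 7 − 2 = 5 (mod 11).
    The inverse of 5 mod 11 is 9 (since 5·9 = 45 = 4·11 + 1), so t ≡ 9·5 = 45 ≡ 1 (mod 11).
    Then x = 2 + 5·1 = 7, valid modulo lcm(5, 11) = 55: x ≡ 7 (mod 55).
  Combine with x ≡ 2 (mod 3): since gcd(55, 3) = 1, we get a unique residue mod 165.
    Write x = 7 + 55·t and substitute into x ≡ 2 (mod 3): 55·t ≡ 2 − 7 = -5 (mod 3).
    Reduce coefficients mod 3: 1·t ≡ 1 (mod 3).
    So t ≡ 1 (mod 3).
    Then x = 7 + 55·1 = 62, valid modulo lcm(55, 3) = 165: x ≡ 62 (mod 165).
Verify: 62 mod 5 = 2 ✓, 62 mod 11 = 7 ✓, 62 mod 3 = 2 ✓.

x ≡ 62 (mod 165).


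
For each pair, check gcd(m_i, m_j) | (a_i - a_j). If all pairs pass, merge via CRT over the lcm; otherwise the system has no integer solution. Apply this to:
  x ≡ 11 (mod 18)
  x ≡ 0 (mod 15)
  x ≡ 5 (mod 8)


Moduli 18, 15, 8 are not pairwise coprime, so CRT works modulo lcm(m_i) when all pairwise compatibility conditions hold.
Pairwise compatibility: gcd(m_i, m_j) must divide a_i - a_j for every pair.
Merge one congruence at a time:
  Start: x ≡ 11 (mod 18).
  Combine with x ≡ 0 (mod 15): gcd(18, 15) = 3, and 0 - 11 = -11 is NOT divisible by 3.
    ⇒ system is inconsistent (no integer solution).

No solution (the system is inconsistent).


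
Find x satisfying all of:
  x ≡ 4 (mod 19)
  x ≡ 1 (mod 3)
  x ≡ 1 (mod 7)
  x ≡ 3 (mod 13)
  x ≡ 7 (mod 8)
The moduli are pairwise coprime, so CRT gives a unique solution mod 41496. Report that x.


Product of moduli M = 19 · 3 · 7 · 13 · 8 = 41496.
Merge one congruence at a time:
  Start: x ≡ 4 (mod 19).
  Combine with x ≡ 1 (mod 3); new modulus lcm = 57.
    Write x = 4 + 19·t and substitute into x ≡ 1 (mod 3): 19·t ≡ 1 − 4 = -3 (mod 3).
    Reduce coefficients mod 3: 1·t ≡ 0 (mod 3).
    So t ≡ 0 (mod 3).
    Then x = 4 + 19·0 = 4, valid modulo lcm(19, 3) = 57: x ≡ 4 (mod 57).
  Combine with x ≡ 1 (mod 7); new modulus lcm = 399.
    Write x = 4 + 57·t and substitute into x ≡ 1 (mod 7): 57·t ≡ 1 − 4 = -3 (mod 7).
    Reduce coefficients mod 7: 1·t ≡ 4 (mod 7).
    So t ≡ 4 (mod 7).
    Then x = 4 + 57·4 = 232, valid modulo lcm(57, 7) = 399: x ≡ 232 (mod 399).
  Combine with x ≡ 3 (mod 13); new modulus lcm = 5187.
    Write x = 232 + 399·t and substitute into x ≡ 3 (mod 13): 399·t ≡ 3 − 232 = -229 (mod 13).
    Reduce coefficients mod 13: 9·t ≡ 5 (mod 13).
    The inverse of 9 mod 13 is 3 (since 9·3 = 27 = 2·13 + 1), so t ≡ 3·5 = 15 ≡ 2 (mod 13).
    Then x = 232 + 399·2 = 1030, valid modulo lcm(399, 13) = 5187: x ≡ 1030 (mod 5187).
  Combine with x ≡ 7 (mod 8); new modulus lcm = 41496.
    Write x = 1030 + 5187·t and substitute into x ≡ 7 (mod 8): 5187·t ≡ 7 − 1030 = -1023 (mod 8).
    Reduce coefficients mod 8: 3·t ≡ 1 (mod 8).
    The inverse of 3 mod 8 is 3 (since 3·3 = 9 = 1·8 + 1), so t ≡ 3·1 = 3 ≡ 3 (mod 8).
    Then x = 1030 + 5187·3 = 16591, valid modulo lcm(5187, 8) = 41496: x ≡ 16591 (mod 41496).
Verify against each original: 16591 mod 19 = 4, 16591 mod 3 = 1, 16591 mod 7 = 1, 16591 mod 13 = 3, 16591 mod 8 = 7.

x ≡ 16591 (mod 41496).


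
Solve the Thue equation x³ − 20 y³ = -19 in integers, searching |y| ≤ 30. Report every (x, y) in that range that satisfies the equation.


The equation is x³ - 20y³ = -19. For fixed y, x³ = 20·y³ − 19, so a solution requires the RHS to be a perfect cube.
Strategy: iterate y from -30 to 30, compute RHS = 20·y³ − 19, and check whether it is a (positive or negative) perfect cube.
Check small values of y:
  y = 0: RHS = -19 is not a perfect cube.
  y = 1: RHS = 1 = (1)³ ⇒ x = 1 works.
  y = -1: RHS = -39 is not a perfect cube.
  y = 2: RHS = 141 is not a perfect cube.
  y = -2: RHS = -179 is not a perfect cube.
  y = 3: RHS = 521 is not a perfect cube.
  y = -3: RHS = -559 is not a perfect cube.
Continuing the search up to |y| = 30 finds no further solutions beyond those listed.
Collected solutions: (1, 1).

Solutions (with |y| ≤ 30): (1, 1).


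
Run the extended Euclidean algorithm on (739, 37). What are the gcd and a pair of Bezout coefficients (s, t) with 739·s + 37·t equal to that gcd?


Euclidean algorithm on (739, 37) — divide until remainder is 0:
  739 = 19 · 37 + 36
  37 = 1 · 36 + 1
  36 = 36 · 1 + 0
gcd(739, 37) = 1.
Track Bezout coefficients alongside the remainders: start with r₀ = 739 = a·1 + b·0 (s = 1, t = 0) and r₁ = 37 = a·0 + b·1 (s = 0, t = 1); each new remainder r_{k+1} = r_{k-1} − q_k·r_k inherits s_{k+1} = s_{k-1} − q_k·s_k, t_{k+1} = t_{k-1} − q_k·t_k, so r_k = a·s_k + b·t_k at every step:
  q = 19: r = 36, s = 1 − 19·0 = 1, t = 0 − 19·1 = -19  (check: 739·1 + 37·(-19) = 36)
  q = 1: r = 1, s = 0 − 1·1 = -1, t = 1 − 1·(-19) = 20  (check: 739·(-1) + 37·20 = 1)
The row with r = 1 (the gcd) gives the Bezout coefficients s = -1, t = 20.
Result: 739 · (-1) + 37 · (20) = 1.

gcd(739, 37) = 1; s = -1, t = 20 (check: 739·(-1) + 37·20 = 1).


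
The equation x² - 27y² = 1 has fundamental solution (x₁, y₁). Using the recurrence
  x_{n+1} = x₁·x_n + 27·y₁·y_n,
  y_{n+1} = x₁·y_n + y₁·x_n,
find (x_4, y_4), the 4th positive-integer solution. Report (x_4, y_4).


Step 1: Find the fundamental solution (x₁, y₁) of x² - 27y² = 1.
  Expand √27 as a continued fraction. a₀ = ⌊√27⌋ = 5; iterate m_{k+1} = d_k·a_k − m_k, d_{k+1} = (27 − m_{k+1}²)/d_k, a_{k+1} = ⌊(a₀ + m_{k+1})/d_{k+1}⌋ (starting m₀ = 0, d₀ = 1), with convergents p_k = a_k·p_{k-1} + p_{k-2}, q_k = a_k·q_{k-1} + q_{k-2} (p₋₁ = 1, q₋₁ = 0):
  k = 0: a₀ = 5; p₀/q₀ = 5/1; p₀² − 27·q₀² = 25 − 27 = -2.
  k = 1: m = 5, d = 2, a = ⌊(5 + 5)/2⌋ = 5; p/q = (5·5 + 1)/(5·1 + 0) = 26/5; p² − 27·q² = 676 − 675 = 1.
  The first convergent with p² − 27·q² = 1 gives the fundamental solution (x₁, y₁) = (26, 5).
Step 2: Apply the recurrence (x_{n+1}, y_{n+1}) = (x₁x_n + 27y₁y_n, x₁y_n + y₁x_n) repeatedly.
  From (x_1, y_1) = (26, 5): x_2 = 26·26 + 27·5·5 = 1351; y_2 = 26·5 + 5·26 = 260.
  From (x_2, y_2) = (1351, 260): x_3 = 26·1351 + 27·5·260 = 70226; y_3 = 26·260 + 5·1351 = 13515.
  From (x_3, y_3) = (70226, 13515): x_4 = 26·70226 + 27·5·13515 = 3650401; y_4 = 26·13515 + 5·70226 = 702520.
Step 3: Verify x_4² - 27·y_4² = 13325427460801 - 13325427460800 = 1 (should be 1). ✓

(x_1, y_1) = (26, 5); (x_4, y_4) = (3650401, 702520).


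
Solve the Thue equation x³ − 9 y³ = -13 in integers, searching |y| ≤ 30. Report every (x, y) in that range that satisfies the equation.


The equation is x³ - 9y³ = -13. For fixed y, x³ = 9·y³ − 13, so a solution requires the RHS to be a perfect cube.
Strategy: iterate y from -30 to 30, compute RHS = 9·y³ − 13, and check whether it is a (positive or negative) perfect cube.
Check small values of y:
  y = 0: RHS = -13 is not a perfect cube.
  y = 1: RHS = -4 is not a perfect cube.
  y = -1: RHS = -22 is not a perfect cube.
  y = 2: RHS = 59 is not a perfect cube.
  y = -2: RHS = -85 is not a perfect cube.
  y = 3: RHS = 230 is not a perfect cube.
  y = -3: RHS = -256 is not a perfect cube.
Continuing the search up to |y| = 30 finds no solutions either.
No (x, y) in the scanned range satisfies the equation.

No integer solutions with |y| ≤ 30.


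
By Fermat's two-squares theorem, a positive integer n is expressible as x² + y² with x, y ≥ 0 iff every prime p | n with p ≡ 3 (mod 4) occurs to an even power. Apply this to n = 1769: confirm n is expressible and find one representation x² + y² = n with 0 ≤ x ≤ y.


Step 1: Factor n = 1769 = 29 · 61.
Step 2: Check the mod-4 condition on each prime factor: 29 ≡ 1 (mod 4), exponent 1; 61 ≡ 1 (mod 4), exponent 1.
All primes ≡ 3 (mod 4) appear to even exponent (or don't appear), so by the two-squares theorem n IS expressible as a sum of two squares.
Step 3: Build a representation. Here n = 29 · 61 is a product of primes ≡ 1 (mod 4). Each prime p ≡ 1 (mod 4) is itself a sum of two squares; find a² by testing p − a² for a perfect square:
  29: 29 − 1² = 28, 29 − 2² = 25 = 5² ⇒ 29 = 2² + 5².
  61: 61 − 1² = 60, 61 − 2² = 57, 61 − 3² = 52, 61 − 4² = 45, 61 − 5² = 36 = 6² ⇒ 61 = 5² + 6².
  Combine using the Brahmagupta–Fibonacci identity (a² + b²)(c² + d²) = (ac − bd)² + (ad + bc)² = (ac + bd)² + (ad − bc)²:
  29 · 61 = 1769: from (2² + 5²)(5² + 6²), take (2·5 − 5·6, 2·6 + 5·5) = (10 − 30, 12 + 25) = (-20, 37); dropping signs (only squares matter) gives (20, 37); check 20² + 37² = 400 + 1369 = 1769 ✓.
Step 4: Order so x ≤ y and verify: 20² + 37² = 400 + 1369 = 1769 = n. ✓

n = 1769 = 20² + 37² (one valid representation with x ≤ y).


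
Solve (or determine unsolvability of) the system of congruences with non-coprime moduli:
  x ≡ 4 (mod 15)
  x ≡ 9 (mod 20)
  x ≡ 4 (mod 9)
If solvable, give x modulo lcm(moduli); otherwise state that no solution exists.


Moduli 15, 20, 9 are not pairwise coprime, so CRT works modulo lcm(m_i) when all pairwise compatibility conditions hold.
Pairwise compatibility: gcd(m_i, m_j) must divide a_i - a_j for every pair.
Merge one congruence at a time:
  Start: x ≡ 4 (mod 15).
  Combine with x ≡ 9 (mod 20): gcd(15, 20) = 5; 9 - 4 = 5, which IS divisible by 5, so compatible.
    Write x = 4 + 15·t and substitute into x ≡ 9 (mod 20): 15·t ≡ 9 − 4 = 5 (mod 20).
    Divide the congruence (and modulus) by g = 5: 3·t ≡ 1 (mod 4).
    The inverse of 3 mod 4 is 3 (since 3·3 = 9 = 2·4 + 1), so t ≡ 3·1 = 3 ≡ 3 (mod 4).
    Then x = 4 + 15·3 = 49, valid modulo lcm(15, 20) = 60: x ≡ 49 (mod 60).
  Combine with x ≡ 4 (mod 9): gcd(60, 9) = 3; 4 - 49 = -45, which IS divisible by 3, so compatible.
    Write x = 49 + 60·t and substitute into x ≡ 4 (mod 9): 60·t ≡ 4 − 49 = -45 (mod 9).
    Divide the congruence (and modulus) by g = 3: 20·t ≡ -15 (mod 3).
    Reduce coefficients mod 3: 2·t ≡ 0 (mod 3).
    The inverse of 2 mod 3 is 2 (since 2·2 = 4 = 1·3 + 1), so t ≡ 2·0 = 0 ≡ 0 (mod 3).
    Then x = 49 + 60·0 = 49, valid modulo lcm(60, 9) = 180: x ≡ 49 (mod 180).
Verify: 49 mod 15 = 4, 49 mod 20 = 9, 49 mod 9 = 4.

x ≡ 49 (mod 180).


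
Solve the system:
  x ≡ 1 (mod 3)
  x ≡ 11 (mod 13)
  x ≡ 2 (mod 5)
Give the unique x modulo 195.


Moduli 3, 13, 5 are pairwise coprime; by CRT there is a unique solution modulo M = 3 · 13 · 5 = 195.
Solve pairwise, accumulating the modulus:
  Start with x ≡ 1 (mod 3).
  Combine with x ≡ 11 (mod 13): since gcd(3, 13) = 1, we get a unique residue mod 39.
    Write x = 1 + 3·t and substitute into x ≡ 11 (mod 13): 3·t ≡ 11 − 1 = 10 (mod 13).
    The inverse of 3 mod 13 is 9 (since 3·9 = 27 = 2·13 + 1), so t ≡ 9·10 = 90 ≡ 12 (mod 13).
    Then x = 1 + 3·12 = 37, valid modulo lcm(3, 13) = 39: x ≡ 37 (mod 39).
  Combine with x ≡ 2 (mod 5): since gcd(39, 5) = 1, we get a unique residue mod 195.
    Write x = 37 + 39·t and substitute into x ≡ 2 (mod 5): 39·t ≡ 2 − 37 = -35 (mod 5).
    Reduce coefficients mod 5: 4·t ≡ 0 (mod 5).
    The inverse of 4 mod 5 is 4 (since 4·4 = 16 = 3·5 + 1), so t ≡ 4·0 = 0 ≡ 0 (mod 5).
    Then x = 37 + 39·0 = 37, valid modulo lcm(39, 5) = 195: x ≡ 37 (mod 195).
Verify: 37 mod 3 = 1 ✓, 37 mod 13 = 11 ✓, 37 mod 5 = 2 ✓.

x ≡ 37 (mod 195).


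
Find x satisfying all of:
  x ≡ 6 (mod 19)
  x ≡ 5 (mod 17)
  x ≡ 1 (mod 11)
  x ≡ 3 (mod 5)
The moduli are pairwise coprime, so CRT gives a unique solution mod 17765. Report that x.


Product of moduli M = 19 · 17 · 11 · 5 = 17765.
Merge one congruence at a time:
  Start: x ≡ 6 (mod 19).
  Combine with x ≡ 5 (mod 17); new modulus lcm = 323.
    Write x = 6 + 19·t and substitute into x ≡ 5 (mod 17): 19·t ≡ 5 − 6 = -1 (mod 17).
    Reduce coefficients mod 17: 2·t ≡ 16 (mod 17).
    The inverse of 2 mod 17 is 9 (since 2·9 = 18 = 1·17 + 1), so t ≡ 9·16 = 144 ≡ 8 (mod 17).
    Then x = 6 + 19·8 = 158, valid modulo lcm(19, 17) = 323: x ≡ 158 (mod 323).
  Combine with x ≡ 1 (mod 11); new modulus lcm = 3553.
    Write x = 158 + 323·t and substitute into x ≡ 1 (mod 11): 323·t ≡ 1 − 158 = -157 (mod 11).
    Reduce coefficients mod 11: 4·t ≡ 8 (mod 11).
    The inverse of 4 mod 11 is 3 (since 4·3 = 12 = 1·11 + 1), so t ≡ 3·8 = 24 ≡ 2 (mod 11).
    Then x = 158 + 323·2 = 804, valid modulo lcm(323, 11) = 3553: x ≡ 804 (mod 3553).
  Combine with x ≡ 3 (mod 5); new modulus lcm = 17765.
    Write x = 804 + 3553·t and substitute into x ≡ 3 (mod 5): 3553·t ≡ 3 − 804 = -801 (mod 5).
    Reduce coefficients mod 5: 3·t ≡ 4 (mod 5).
    The inverse of 3 mod 5 is 2 (since 3·2 = 6 = 1·5 + 1), so t ≡ 2·4 = 8 ≡ 3 (mod 5).
    Then x = 804 + 3553·3 = 11463, valid modulo lcm(3553, 5) = 17765: x ≡ 11463 (mod 17765).
Verify against each original: 11463 mod 19 = 6, 11463 mod 17 = 5, 11463 mod 11 = 1, 11463 mod 5 = 3.

x ≡ 11463 (mod 17765).


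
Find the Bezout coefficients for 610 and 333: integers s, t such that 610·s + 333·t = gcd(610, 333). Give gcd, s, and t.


Euclidean algorithm on (610, 333) — divide until remainder is 0:
  610 = 1 · 333 + 277
  333 = 1 · 277 + 56
  277 = 4 · 56 + 53
  56 = 1 · 53 + 3
  53 = 17 · 3 + 2
  3 = 1 · 2 + 1
  2 = 2 · 1 + 0
gcd(610, 333) = 1.
Track Bezout coefficients alongside the remainders: start with r₀ = 610 = a·1 + b·0 (s = 1, t = 0) and r₁ = 333 = a·0 + b·1 (s = 0, t = 1); each new remainder r_{k+1} = r_{k-1} − q_k·r_k inherits s_{k+1} = s_{k-1} − q_k·s_k, t_{k+1} = t_{k-1} − q_k·t_k, so r_k = a·s_k + b·t_k at every step:
  q = 1: r = 277, s = 1 − 1·0 = 1, t = 0 − 1·1 = -1  (check: 610·1 + 333·(-1) = 277)
  q = 1: r = 56, s = 0 − 1·1 = -1, t = 1 − 1·(-1) = 2  (check: 610·(-1) + 333·2 = 56)
  q = 4: r = 53, s = 1 − 4·(-1) = 5, t = -1 − 4·2 = -9  (check: 610·5 + 333·(-9) = 53)
  q = 1: r = 3, s = -1 − 1·5 = -6, t = 2 − 1·(-9) = 11  (check: 610·(-6) + 333·11 = 3)
  q = 17: r = 2, s = 5 − 17·(-6) = 107, t = -9 − 17·11 = -196  (check: 610·107 + 333·(-196) = 2)
  q = 1: r = 1, s = -6 − 1·107 = -113, t = 11 − 1·(-196) = 207  (check: 610·(-113) + 333·207 = 1)
The row with r = 1 (the gcd) gives the Bezout coefficients s = -113, t = 207.
Result: 610 · (-113) + 333 · (207) = 1.

gcd(610, 333) = 1; s = -113, t = 207 (check: 610·(-113) + 333·207 = 1).


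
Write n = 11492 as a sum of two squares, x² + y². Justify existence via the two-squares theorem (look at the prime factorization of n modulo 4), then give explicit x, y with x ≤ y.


Step 1: Factor n = 11492 = 2^2 · 13^2 · 17.
Step 2: Check the mod-4 condition on each prime factor: 2 = 2 (special); 13 ≡ 1 (mod 4), exponent 2; 17 ≡ 1 (mod 4), exponent 1.
All primes ≡ 3 (mod 4) appear to even exponent (or don't appear), so by the two-squares theorem n IS expressible as a sum of two squares.
Step 3: Build a representation. Group n = k² · m with k = 2 and m = 13 · 13 · 17 = 2873 (a product of primes ≡ 1 (mod 4)); a representation of m scales to one of n via (k·x)² + (k·y)² = k²(x² + y²). Each prime p ≡ 1 (mod 4) is itself a sum of two squares; find a² by testing p − a² for a perfect square:
  13: 13 − 1² = 12, 13 − 2² = 9 = 3² ⇒ 13 = 2² + 3².
  17: 17 − 1² = 16 = 4² ⇒ 17 = 1² + 4².
  Combine using the Brahmagupta–Fibonacci identity (a² + b²)(c² + d²) = (ac − bd)² + (ad + bc)² = (ac + bd)² + (ad − bc)²:
  13 · 13 = 169: from (2² + 3²)(2² + 3²), take (2·2 − 3·3, 2·3 + 3·2) = (4 − 9, 6 + 6) = (-5, 12); dropping signs (only squares matter) gives (5, 12); check 5² + 12² = 25 + 144 = 169 ✓.
  169 · 17 = 2873: from (5² + 12²)(1² + 4²), take (5·1 − 12·4, 5·4 + 12·1) = (5 − 48, 20 + 12) = (-43, 32); dropping signs (only squares matter) gives (43, 32); check 43² + 32² = 1849 + 1024 = 2873 ✓.
  Scale by k = 2: (2·43, 2·32) = (86, 64).
Step 4: Order so x ≤ y and verify: 64² + 86² = 4096 + 7396 = 11492 = n. ✓

n = 11492 = 64² + 86² (one valid representation with x ≤ y).


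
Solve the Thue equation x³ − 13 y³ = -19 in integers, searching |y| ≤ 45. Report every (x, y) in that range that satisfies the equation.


The equation is x³ - 13y³ = -19. For fixed y, x³ = 13·y³ − 19, so a solution requires the RHS to be a perfect cube.
Strategy: iterate y from -45 to 45, compute RHS = 13·y³ − 19, and check whether it is a (positive or negative) perfect cube.
Check small values of y:
  y = 0: RHS = -19 is not a perfect cube.
  y = 1: RHS = -6 is not a perfect cube.
  y = -1: RHS = -32 is not a perfect cube.
  y = 2: RHS = 85 is not a perfect cube.
  y = -2: RHS = -123 is not a perfect cube.
  y = 3: RHS = 332 is not a perfect cube.
  y = -3: RHS = -370 is not a perfect cube.
Continuing the search up to |y| = 45 finds no solutions either.
No (x, y) in the scanned range satisfies the equation.

No integer solutions with |y| ≤ 45.


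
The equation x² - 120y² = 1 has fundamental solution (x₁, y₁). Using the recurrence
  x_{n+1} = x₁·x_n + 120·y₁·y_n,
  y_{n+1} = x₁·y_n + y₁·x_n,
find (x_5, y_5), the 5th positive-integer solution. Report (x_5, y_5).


Step 1: Find the fundamental solution (x₁, y₁) of x² - 120y² = 1.
  Expand √120 as a continued fraction. a₀ = ⌊√120⌋ = 10; iterate m_{k+1} = d_k·a_k − m_k, d_{k+1} = (120 − m_{k+1}²)/d_k, a_{k+1} = ⌊(a₀ + m_{k+1})/d_{k+1}⌋ (starting m₀ = 0, d₀ = 1), with convergents p_k = a_k·p_{k-1} + p_{k-2}, q_k = a_k·q_{k-1} + q_{k-2} (p₋₁ = 1, q₋₁ = 0):
  k = 0: a₀ = 10; p₀/q₀ = 10/1; p₀² − 120·q₀² = 100 − 120 = -20.
  k = 1: m = 10, d = 20, a = ⌊(10 + 10)/20⌋ = 1; p/q = (1·10 + 1)/(1·1 + 0) = 11/1; p² − 120·q² = 121 − 120 = 1.
  The first convergent with p² − 120·q² = 1 gives the fundamental solution (x₁, y₁) = (11, 1).
Step 2: Apply the recurrence (x_{n+1}, y_{n+1}) = (x₁x_n + 120y₁y_n, x₁y_n + y₁x_n) repeatedly.
  From (x_1, y_1) = (11, 1): x_2 = 11·11 + 120·1·1 = 241; y_2 = 11·1 + 1·11 = 22.
  From (x_2, y_2) = (241, 22): x_3 = 11·241 + 120·1·22 = 5291; y_3 = 11·22 + 1·241 = 483.
  From (x_3, y_3) = (5291, 483): x_4 = 11·5291 + 120·1·483 = 116161; y_4 = 11·483 + 1·5291 = 10604.
  From (x_4, y_4) = (116161, 10604): x_5 = 11·116161 + 120·1·10604 = 2550251; y_5 = 11·10604 + 1·116161 = 232805.
Step 3: Verify x_5² - 120·y_5² = 6503780163001 - 6503780163000 = 1 (should be 1). ✓

(x_1, y_1) = (11, 1); (x_5, y_5) = (2550251, 232805).


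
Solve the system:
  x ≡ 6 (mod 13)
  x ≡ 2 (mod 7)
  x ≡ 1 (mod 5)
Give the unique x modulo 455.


Moduli 13, 7, 5 are pairwise coprime; by CRT there is a unique solution modulo M = 13 · 7 · 5 = 455.
Solve pairwise, accumulating the modulus:
  Start with x ≡ 6 (mod 13).
  Combine with x ≡ 2 (mod 7): since gcd(13, 7) = 1, we get a unique residue mod 91.
    Write x = 6 + 13·t and substitute into x ≡ 2 (mod 7): 13·t ≡ 2 − 6 = -4 (mod 7).
    Reduce coefficients mod 7: 6·t ≡ 3 (mod 7).
    The inverse of 6 mod 7 is 6 (since 6·6 = 36 = 5·7 + 1), so t ≡ 6·3 = 18 ≡ 4 (mod 7).
    Then x = 6 + 13·4 = 58, valid modulo lcm(13, 7) = 91: x ≡ 58 (mod 91).
  Combine with x ≡ 1 (mod 5): since gcd(91, 5) = 1, we get a unique residue mod 455.
    Write x = 58 + 91·t and substitute into x ≡ 1 (mod 5): 91·t ≡ 1 − 58 = -57 (mod 5).
    Reduce coefficients mod 5: 1·t ≡ 3 (mod 5).
    So t ≡ 3 (mod 5).
    Then x = 58 + 91·3 = 331, valid modulo lcm(91, 5) = 455: x ≡ 331 (mod 455).
Verify: 331 mod 13 = 6 ✓, 331 mod 7 = 2 ✓, 331 mod 5 = 1 ✓.

x ≡ 331 (mod 455).


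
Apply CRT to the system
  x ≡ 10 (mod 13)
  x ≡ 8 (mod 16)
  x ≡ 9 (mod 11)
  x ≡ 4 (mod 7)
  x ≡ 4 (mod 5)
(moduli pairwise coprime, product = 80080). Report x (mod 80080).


Product of moduli M = 13 · 16 · 11 · 7 · 5 = 80080.
Merge one congruence at a time:
  Start: x ≡ 10 (mod 13).
  Combine with x ≡ 8 (mod 16); new modulus lcm = 208.
    Write x = 10 + 13·t and substitute into x ≡ 8 (mod 16): 13·t ≡ 8 − 10 = -2 (mod 16).
    Reduce coefficients mod 16: 13·t ≡ 14 (mod 16).
    The inverse of 13 mod 16 is 5 (since 13·5 = 65 = 4·16 + 1), so t ≡ 5·14 = 70 ≡ 6 (mod 16).
    Then x = 10 + 13·6 = 88, valid modulo lcm(13, 16) = 208: x ≡ 88 (mod 208).
  Combine with x ≡ 9 (mod 11); new modulus lcm = 2288.
    Write x = 88 + 208·t and substitute into x ≡ 9 (mod 11): 208·t ≡ 9 − 88 = -79 (mod 11).
    Reduce coefficients mod 11: 10·t ≡ 9 (mod 11).
    The inverse of 10 mod 11 is 10 (since 10·10 = 100 = 9·11 + 1), so t ≡ 10·9 = 90 ≡ 2 (mod 11).
    Then x = 88 + 208·2 = 504, valid modulo lcm(208, 11) = 2288: x ≡ 504 (mod 2288).
  Combine with x ≡ 4 (mod 7); new modulus lcm = 16016.
    Write x = 504 + 2288·t and substitute into x ≡ 4 (mod 7): 2288·t ≡ 4 − 504 = -500 (mod 7).
    Reduce coefficients mod 7: 6·t ≡ 4 (mod 7).
    The inverse of 6 mod 7 is 6 (since 6·6 = 36 = 5·7 + 1), so t ≡ 6·4 = 24 ≡ 3 (mod 7).
    Then x = 504 + 2288·3 = 7368, valid modulo lcm(2288, 7) = 16016: x ≡ 7368 (mod 16016).
  Combine with x ≡ 4 (mod 5); new modulus lcm = 80080.
    Write x = 7368 + 16016·t and substitute into x ≡ 4 (mod 5): 16016·t ≡ 4 − 7368 = -7364 (mod 5).
    Reduce coefficients mod 5: 1·t ≡ 1 (mod 5).
    So t ≡ 1 (mod 5).
    Then x = 7368 + 16016·1 = 23384, valid modulo lcm(16016, 5) = 80080: x ≡ 23384 (mod 80080).
Verify against each original: 23384 mod 13 = 10, 23384 mod 16 = 8, 23384 mod 11 = 9, 23384 mod 7 = 4, 23384 mod 5 = 4.

x ≡ 23384 (mod 80080).


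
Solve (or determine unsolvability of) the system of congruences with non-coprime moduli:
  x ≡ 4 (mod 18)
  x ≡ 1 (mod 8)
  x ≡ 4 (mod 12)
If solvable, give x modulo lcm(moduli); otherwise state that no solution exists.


Moduli 18, 8, 12 are not pairwise coprime, so CRT works modulo lcm(m_i) when all pairwise compatibility conditions hold.
Pairwise compatibility: gcd(m_i, m_j) must divide a_i - a_j for every pair.
Merge one congruence at a time:
  Start: x ≡ 4 (mod 18).
  Combine with x ≡ 1 (mod 8): gcd(18, 8) = 2, and 1 - 4 = -3 is NOT divisible by 2.
    ⇒ system is inconsistent (no integer solution).

No solution (the system is inconsistent).


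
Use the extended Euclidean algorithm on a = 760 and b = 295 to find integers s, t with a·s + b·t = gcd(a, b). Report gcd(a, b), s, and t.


Euclidean algorithm on (760, 295) — divide until remainder is 0:
  760 = 2 · 295 + 170
  295 = 1 · 170 + 125
  170 = 1 · 125 + 45
  125 = 2 · 45 + 35
  45 = 1 · 35 + 10
  35 = 3 · 10 + 5
  10 = 2 · 5 + 0
gcd(760, 295) = 5.
Track Bezout coefficients alongside the remainders: start with r₀ = 760 = a·1 + b·0 (s = 1, t = 0) and r₁ = 295 = a·0 + b·1 (s = 0, t = 1); each new remainder r_{k+1} = r_{k-1} − q_k·r_k inherits s_{k+1} = s_{k-1} − q_k·s_k, t_{k+1} = t_{k-1} − q_k·t_k, so r_k = a·s_k + b·t_k at every step:
  q = 2: r = 170, s = 1 − 2·0 = 1, t = 0 − 2·1 = -2  (check: 760·1 + 295·(-2) = 170)
  q = 1: r = 125, s = 0 − 1·1 = -1, t = 1 − 1·(-2) = 3  (check: 760·(-1) + 295·3 = 125)
  q = 1: r = 45, s = 1 − 1·(-1) = 2, t = -2 − 1·3 = -5  (check: 760·2 + 295·(-5) = 45)
  q = 2: r = 35, s = -1 − 2·2 = -5, t = 3 − 2·(-5) = 13  (check: 760·(-5) + 295·13 = 35)
  q = 1: r = 10, s = 2 − 1·(-5) = 7, t = -5 − 1·13 = -18  (check: 760·7 + 295·(-18) = 10)
  q = 3: r = 5, s = -5 − 3·7 = -26, t = 13 − 3·(-18) = 67  (check: 760·(-26) + 295·67 = 5)
The row with r = 5 (the gcd) gives the Bezout coefficients s = -26, t = 67.
Result: 760 · (-26) + 295 · (67) = 5.

gcd(760, 295) = 5; s = -26, t = 67 (check: 760·(-26) + 295·67 = 5).


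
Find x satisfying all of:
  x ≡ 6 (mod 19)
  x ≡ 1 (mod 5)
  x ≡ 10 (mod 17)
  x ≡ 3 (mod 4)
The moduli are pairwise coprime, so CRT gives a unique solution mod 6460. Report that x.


Product of moduli M = 19 · 5 · 17 · 4 = 6460.
Merge one congruence at a time:
  Start: x ≡ 6 (mod 19).
  Combine with x ≡ 1 (mod 5); new modulus lcm = 95.
    Write x = 6 + 19·t and substitute into x ≡ 1 (mod 5): 19·t ≡ 1 − 6 = -5 (mod 5).
    Reduce coefficients mod 5: 4·t ≡ 0 (mod 5).
    The inverse of 4 mod 5 is 4 (since 4·4 = 16 = 3·5 + 1), so t ≡ 4·0 = 0 ≡ 0 (mod 5).
    Then x = 6 + 19·0 = 6, valid modulo lcm(19, 5) = 95: x ≡ 6 (mod 95).
  Combine with x ≡ 10 (mod 17); new modulus lcm = 1615.
    Write x = 6 + 95·t and substitute into x ≡ 10 (mod 17): 95·t ≡ 10 − 6 = 4 (mod 17).
    Reduce coefficients mod 17: 10·t ≡ 4 (mod 17).
    The inverse of 10 mod 17 is 12 (since 10·12 = 120 = 7·17 + 1), so t ≡ 12·4 = 48 ≡ 14 (mod 17).
    Then x = 6 + 95·14 = 1336, valid modulo lcm(95, 17) = 1615: x ≡ 1336 (mod 1615).
  Combine with x ≡ 3 (mod 4); new modulus lcm = 6460.
    Write x = 1336 + 1615·t and substitute into x ≡ 3 (mod 4): 1615·t ≡ 3 − 1336 = -1333 (mod 4).
    Reduce coefficients mod 4: 3·t ≡ 3 (mod 4).
    The inverse of 3 mod 4 is 3 (since 3·3 = 9 = 2·4 + 1), so t ≡ 3·3 = 9 ≡ 1 (mod 4).
    Then x = 1336 + 1615·1 = 2951, valid modulo lcm(1615, 4) = 6460: x ≡ 2951 (mod 6460).
Verify against each original: 2951 mod 19 = 6, 2951 mod 5 = 1, 2951 mod 17 = 10, 2951 mod 4 = 3.

x ≡ 2951 (mod 6460).


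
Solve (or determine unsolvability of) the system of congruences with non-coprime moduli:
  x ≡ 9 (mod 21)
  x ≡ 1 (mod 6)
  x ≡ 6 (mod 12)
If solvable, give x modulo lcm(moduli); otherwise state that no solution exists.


Moduli 21, 6, 12 are not pairwise coprime, so CRT works modulo lcm(m_i) when all pairwise compatibility conditions hold.
Pairwise compatibility: gcd(m_i, m_j) must divide a_i - a_j for every pair.
Merge one congruence at a time:
  Start: x ≡ 9 (mod 21).
  Combine with x ≡ 1 (mod 6): gcd(21, 6) = 3, and 1 - 9 = -8 is NOT divisible by 3.
    ⇒ system is inconsistent (no integer solution).

No solution (the system is inconsistent).


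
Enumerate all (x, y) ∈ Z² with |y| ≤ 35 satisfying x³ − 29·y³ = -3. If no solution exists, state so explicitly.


The equation is x³ - 29y³ = -3. For fixed y, x³ = 29·y³ − 3, so a solution requires the RHS to be a perfect cube.
Strategy: iterate y from -35 to 35, compute RHS = 29·y³ − 3, and check whether it is a (positive or negative) perfect cube.
Check small values of y:
  y = 0: RHS = -3 is not a perfect cube.
  y = 1: RHS = 26 is not a perfect cube.
  y = -1: RHS = -32 is not a perfect cube.
  y = 2: RHS = 229 is not a perfect cube.
  y = -2: RHS = -235 is not a perfect cube.
  y = 3: RHS = 780 is not a perfect cube.
  y = -3: RHS = -786 is not a perfect cube.
Continuing the search up to |y| = 35 finds no solutions either.
No (x, y) in the scanned range satisfies the equation.

No integer solutions with |y| ≤ 35.


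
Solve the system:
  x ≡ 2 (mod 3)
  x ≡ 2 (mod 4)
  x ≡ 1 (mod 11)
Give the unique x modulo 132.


Moduli 3, 4, 11 are pairwise coprime; by CRT there is a unique solution modulo M = 3 · 4 · 11 = 132.
Solve pairwise, accumulating the modulus:
  Start with x ≡ 2 (mod 3).
  Combine with x ≡ 2 (mod 4): since gcd(3, 4) = 1, we get a unique residue mod 12.
    Write x = 2 + 3·t and substitute into x ≡ 2 (mod 4): 3·t ≡ 2 − 2 = 0 (mod 4).
    The inverse of 3 mod 4 is 3 (since 3·3 = 9 = 2·4 + 1), so t ≡ 3·0 = 0 ≡ 0 (mod 4).
    Then x = 2 + 3·0 = 2, valid modulo lcm(3, 4) = 12: x ≡ 2 (mod 12).
  Combine with x ≡ 1 (mod 11): since gcd(12, 11) = 1, we get a unique residue mod 132.
    Write x = 2 + 12·t and substitute into x ≡ 1 (mod 11): 12·t ≡ 1 − 2 = -1 (mod 11).
    Reduce coefficients mod 11: 1·t ≡ 10 (mod 11).
    So t ≡ 10 (mod 11).
    Then x = 2 + 12·10 = 122, valid modulo lcm(12, 11) = 132: x ≡ 122 (mod 132).
Verify: 122 mod 3 = 2 ✓, 122 mod 4 = 2 ✓, 122 mod 11 = 1 ✓.

x ≡ 122 (mod 132).


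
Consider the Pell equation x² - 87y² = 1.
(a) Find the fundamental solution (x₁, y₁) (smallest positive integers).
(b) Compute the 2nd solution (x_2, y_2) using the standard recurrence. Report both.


Step 1: Find the fundamental solution (x₁, y₁) of x² - 87y² = 1.
  Expand √87 as a continued fraction. a₀ = ⌊√87⌋ = 9; iterate m_{k+1} = d_k·a_k − m_k, d_{k+1} = (87 − m_{k+1}²)/d_k, a_{k+1} = ⌊(a₀ + m_{k+1})/d_{k+1}⌋ (starting m₀ = 0, d₀ = 1), with convergents p_k = a_k·p_{k-1} + p_{k-2}, q_k = a_k·q_{k-1} + q_{k-2} (p₋₁ = 1, q₋₁ = 0):
  k = 0: a₀ = 9; p₀/q₀ = 9/1; p₀² − 87·q₀² = 81 − 87 = -6.
  k = 1: m = 9, d = 6, a = ⌊(9 + 9)/6⌋ = 3; p/q = (3·9 + 1)/(3·1 + 0) = 28/3; p² − 87·q² = 784 − 783 = 1.
  The first convergent with p² − 87·q² = 1 gives the fundamental solution (x₁, y₁) = (28, 3).
Step 2: Apply the recurrence (x_{n+1}, y_{n+1}) = (x₁x_n + 87y₁y_n, x₁y_n + y₁x_n) repeatedly.
  From (x_1, y_1) = (28, 3): x_2 = 28·28 + 87·3·3 = 1567; y_2 = 28·3 + 3·28 = 168.
Step 3: Verify x_2² - 87·y_2² = 2455489 - 2455488 = 1 (should be 1). ✓

(x_1, y_1) = (28, 3); (x_2, y_2) = (1567, 168).


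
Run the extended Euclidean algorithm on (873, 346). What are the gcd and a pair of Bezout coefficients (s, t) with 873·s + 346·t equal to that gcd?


Euclidean algorithm on (873, 346) — divide until remainder is 0:
  873 = 2 · 346 + 181
  346 = 1 · 181 + 165
  181 = 1 · 165 + 16
  165 = 10 · 16 + 5
  16 = 3 · 5 + 1
  5 = 5 · 1 + 0
gcd(873, 346) = 1.
Track Bezout coefficients alongside the remainders: start with r₀ = 873 = a·1 + b·0 (s = 1, t = 0) and r₁ = 346 = a·0 + b·1 (s = 0, t = 1); each new remainder r_{k+1} = r_{k-1} − q_k·r_k inherits s_{k+1} = s_{k-1} − q_k·s_k, t_{k+1} = t_{k-1} − q_k·t_k, so r_k = a·s_k + b·t_k at every step:
  q = 2: r = 181, s = 1 − 2·0 = 1, t = 0 − 2·1 = -2  (check: 873·1 + 346·(-2) = 181)
  q = 1: r = 165, s = 0 − 1·1 = -1, t = 1 − 1·(-2) = 3  (check: 873·(-1) + 346·3 = 165)
  q = 1: r = 16, s = 1 − 1·(-1) = 2, t = -2 − 1·3 = -5  (check: 873·2 + 346·(-5) = 16)
  q = 10: r = 5, s = -1 − 10·2 = -21, t = 3 − 10·(-5) = 53  (check: 873·(-21) + 346·53 = 5)
  q = 3: r = 1, s = 2 − 3·(-21) = 65, t = -5 − 3·53 = -164  (check: 873·65 + 346·(-164) = 1)
The row with r = 1 (the gcd) gives the Bezout coefficients s = 65, t = -164.
Result: 873 · (65) + 346 · (-164) = 1.

gcd(873, 346) = 1; s = 65, t = -164 (check: 873·65 + 346·(-164) = 1).


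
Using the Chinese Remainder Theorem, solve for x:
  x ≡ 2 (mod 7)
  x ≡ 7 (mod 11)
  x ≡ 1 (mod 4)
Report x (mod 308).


Moduli 7, 11, 4 are pairwise coprime; by CRT there is a unique solution modulo M = 7 · 11 · 4 = 308.
Solve pairwise, accumulating the modulus:
  Start with x ≡ 2 (mod 7).
  Combine with x ≡ 7 (mod 11): since gcd(7, 11) = 1, we get a unique residue mod 77.
    Write x = 2 + 7·t and substitute into x ≡ 7 (mod 11): 7·t ≡ 7 − 2 = 5 (mod 11).
    The inverse of 7 mod 11 is 8 (since 7·8 = 56 = 5·11 + 1), so t ≡ 8·5 = 40 ≡ 7 (mod 11).
    Then x = 2 + 7·7 = 51, valid modulo lcm(7, 11) = 77: x ≡ 51 (mod 77).
  Combine with x ≡ 1 (mod 4): since gcd(77, 4) = 1, we get a unique residue mod 308.
    Write x = 51 + 77·t and substitute into x ≡ 1 (mod 4): 77·t ≡ 1 − 51 = -50 (mod 4).
    Reduce coefficients mod 4: 1·t ≡ 2 (mod 4).
    So t ≡ 2 (mod 4).
    Then x = 51 + 77·2 = 205, valid modulo lcm(77, 4) = 308: x ≡ 205 (mod 308).
Verify: 205 mod 7 = 2 ✓, 205 mod 11 = 7 ✓, 205 mod 4 = 1 ✓.

x ≡ 205 (mod 308).


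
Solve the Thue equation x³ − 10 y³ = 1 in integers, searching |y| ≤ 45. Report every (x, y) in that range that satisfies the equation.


The equation is x³ - 10y³ = 1. For fixed y, x³ = 10·y³ + 1, so a solution requires the RHS to be a perfect cube.
Strategy: iterate y from -45 to 45, compute RHS = 10·y³ + 1, and check whether it is a (positive or negative) perfect cube.
Check small values of y:
  y = 0: RHS = 1 = (1)³ ⇒ x = 1 works.
  y = 1: RHS = 11 is not a perfect cube.
  y = -1: RHS = -9 is not a perfect cube.
  y = 2: RHS = 81 is not a perfect cube.
  y = -2: RHS = -79 is not a perfect cube.
  y = 3: RHS = 271 is not a perfect cube.
  y = -3: RHS = -269 is not a perfect cube.
Continuing the search up to |y| = 45 finds no further solutions beyond those listed.
Collected solutions: (1, 0).

Solutions (with |y| ≤ 45): (1, 0).


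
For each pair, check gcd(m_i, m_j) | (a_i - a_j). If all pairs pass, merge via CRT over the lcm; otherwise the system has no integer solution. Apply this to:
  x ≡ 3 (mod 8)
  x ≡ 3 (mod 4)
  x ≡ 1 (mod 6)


Moduli 8, 4, 6 are not pairwise coprime, so CRT works modulo lcm(m_i) when all pairwise compatibility conditions hold.
Pairwise compatibility: gcd(m_i, m_j) must divide a_i - a_j for every pair.
Merge one congruence at a time:
  Start: x ≡ 3 (mod 8).
  Combine with x ≡ 3 (mod 4): gcd(8, 4) = 4; 3 - 3 = 0, which IS divisible by 4, so compatible.
    Write x = 3 + 8·t and substitute into x ≡ 3 (mod 4): 8·t ≡ 3 − 3 = 0 (mod 4).
    Divide the congruence (and modulus) by g = 4: 2·t ≡ 0 (mod 1).
    Modulo 1 every t works; take t = 0.
    Then x = 3 + 8·0 = 3, valid modulo lcm(8, 4) = 8: x ≡ 3 (mod 8).
  Combine with x ≡ 1 (mod 6): gcd(8, 6) = 2; 1 - 3 = -2, which IS divisible by 2, so compatible.
    Write x = 3 + 8·t and substitute into x ≡ 1 (mod 6): 8·t ≡ 1 − 3 = -2 (mod 6).
    Divide the congruence (and modulus) by g = 2: 4·t ≡ -1 (mod 3).
    Reduce coefficients mod 3: 1·t ≡ 2 (mod 3).
    So t ≡ 2 (mod 3).
    Then x = 3 + 8·2 = 19, valid modulo lcm(8, 6) = 24: x ≡ 19 (mod 24).
Verify: 19 mod 8 = 3, 19 mod 4 = 3, 19 mod 6 = 1.

x ≡ 19 (mod 24).


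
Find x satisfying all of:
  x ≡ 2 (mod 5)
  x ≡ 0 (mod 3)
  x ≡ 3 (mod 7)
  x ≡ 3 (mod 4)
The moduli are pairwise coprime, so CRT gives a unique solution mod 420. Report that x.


Product of moduli M = 5 · 3 · 7 · 4 = 420.
Merge one congruence at a time:
  Start: x ≡ 2 (mod 5).
  Combine with x ≡ 0 (mod 3); new modulus lcm = 15.
    Write x = 2 + 5·t and substitute into x ≡ 0 (mod 3): 5·t ≡ 0 − 2 = -2 (mod 3).
    Reduce coefficients mod 3: 2·t ≡ 1 (mod 3).
    The inverse of 2 mod 3 is 2 (since 2·2 = 4 = 1·3 + 1), so t ≡ 2·1 = 2 ≡ 2 (mod 3).
    Then x = 2 + 5·2 = 12, valid modulo lcm(5, 3) = 15: x ≡ 12 (mod 15).
  Combine with x ≡ 3 (mod 7); new modulus lcm = 105.
    Write x = 12 + 15·t and substitute into x ≡ 3 (mod 7): 15·t ≡ 3 − 12 = -9 (mod 7).
    Reduce coefficients mod 7: 1·t ≡ 5 (mod 7).
    So t ≡ 5 (mod 7).
    Then x = 12 + 15·5 = 87, valid modulo lcm(15, 7) = 105: x ≡ 87 (mod 105).
  Combine with x ≡ 3 (mod 4); new modulus lcm = 420.
    Write x = 87 + 105·t and substitute into x ≡ 3 (mod 4): 105·t ≡ 3 − 87 = -84 (mod 4).
    Reduce coefficients mod 4: 1·t ≡ 0 (mod 4).
    So t ≡ 0 (mod 4).
    Then x = 87 + 105·0 = 87, valid modulo lcm(105, 4) = 420: x ≡ 87 (mod 420).
Verify against each original: 87 mod 5 = 2, 87 mod 3 = 0, 87 mod 7 = 3, 87 mod 4 = 3.

x ≡ 87 (mod 420).


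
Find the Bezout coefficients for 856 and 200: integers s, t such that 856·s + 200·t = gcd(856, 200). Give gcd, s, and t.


Euclidean algorithm on (856, 200) — divide until remainder is 0:
  856 = 4 · 200 + 56
  200 = 3 · 56 + 32
  56 = 1 · 32 + 24
  32 = 1 · 24 + 8
  24 = 3 · 8 + 0
gcd(856, 200) = 8.
Track Bezout coefficients alongside the remainders: start with r₀ = 856 = a·1 + b·0 (s = 1, t = 0) and r₁ = 200 = a·0 + b·1 (s = 0, t = 1); each new remainder r_{k+1} = r_{k-1} − q_k·r_k inherits s_{k+1} = s_{k-1} − q_k·s_k, t_{k+1} = t_{k-1} − q_k·t_k, so r_k = a·s_k + b·t_k at every step:
  q = 4: r = 56, s = 1 − 4·0 = 1, t = 0 − 4·1 = -4  (check: 856·1 + 200·(-4) = 56)
  q = 3: r = 32, s = 0 − 3·1 = -3, t = 1 − 3·(-4) = 13  (check: 856·(-3) + 200·13 = 32)
  q = 1: r = 24, s = 1 − 1·(-3) = 4, t = -4 − 1·13 = -17  (check: 856·4 + 200·(-17) = 24)
  q = 1: r = 8, s = -3 − 1·4 = -7, t = 13 − 1·(-17) = 30  (check: 856·(-7) + 200·30 = 8)
The row with r = 8 (the gcd) gives the Bezout coefficients s = -7, t = 30.
Result: 856 · (-7) + 200 · (30) = 8.

gcd(856, 200) = 8; s = -7, t = 30 (check: 856·(-7) + 200·30 = 8).
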